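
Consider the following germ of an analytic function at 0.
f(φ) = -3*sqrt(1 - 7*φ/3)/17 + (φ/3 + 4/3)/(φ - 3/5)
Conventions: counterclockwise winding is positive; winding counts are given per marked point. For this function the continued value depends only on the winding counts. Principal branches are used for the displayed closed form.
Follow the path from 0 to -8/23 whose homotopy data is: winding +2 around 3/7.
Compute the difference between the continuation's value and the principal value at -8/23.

Continued minus principal equals 0.

The rational part is single-valued and drops out of the difference; each branch term changes only by its own monodromy.
(-3/17)*sqrt(1 - φ/(3/7)): winding +2 is even, the square root returns to the same sheet, contribution 0.
Summing the contributions at φ = -8/23 gives 0.


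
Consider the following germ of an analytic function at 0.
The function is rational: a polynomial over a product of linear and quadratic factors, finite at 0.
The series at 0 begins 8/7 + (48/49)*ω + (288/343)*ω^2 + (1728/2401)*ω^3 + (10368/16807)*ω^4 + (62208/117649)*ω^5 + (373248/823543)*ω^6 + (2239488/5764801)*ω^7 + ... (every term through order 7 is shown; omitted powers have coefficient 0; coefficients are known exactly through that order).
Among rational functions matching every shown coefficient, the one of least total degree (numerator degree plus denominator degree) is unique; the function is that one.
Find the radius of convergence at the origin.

No rational of total degree below 1 reproduces all 8 coefficients; solving the [0/1] Pade equations on them gives f(ω) = -4/(3*(ω - 7/6)), whose expansion matches every shown term.
Denominator factor (ω - 7/6): pole of order 1 at 7/6, modulus 7/6.
The radius of convergence is the smallest modulus among the singular points: 7/6.

The radius of convergence is 7/6.


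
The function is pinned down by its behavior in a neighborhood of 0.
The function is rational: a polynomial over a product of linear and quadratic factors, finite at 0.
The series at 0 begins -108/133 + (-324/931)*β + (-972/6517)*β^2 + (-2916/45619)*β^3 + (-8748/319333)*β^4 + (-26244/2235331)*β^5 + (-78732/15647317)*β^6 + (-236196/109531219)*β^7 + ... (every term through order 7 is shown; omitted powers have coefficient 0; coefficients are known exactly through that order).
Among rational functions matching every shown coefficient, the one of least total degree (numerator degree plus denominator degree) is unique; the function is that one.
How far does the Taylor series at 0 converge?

The radius of convergence is 7/3.

No rational of total degree below 1 reproduces all 8 coefficients; solving the [0/1] Pade equations on them gives f(β) = 36/(19*(β - 7/3)), whose expansion matches every shown term.
Denominator factor (β - 7/3): pole of order 1 at 7/3, modulus 7/3.
The radius of convergence is the smallest modulus among the singular points: 7/3.


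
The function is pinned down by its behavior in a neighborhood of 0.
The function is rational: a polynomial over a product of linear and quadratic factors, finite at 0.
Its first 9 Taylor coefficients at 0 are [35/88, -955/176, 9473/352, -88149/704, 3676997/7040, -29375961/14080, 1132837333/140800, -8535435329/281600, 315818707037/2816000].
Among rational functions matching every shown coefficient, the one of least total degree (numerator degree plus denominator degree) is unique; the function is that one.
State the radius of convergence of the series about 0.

The radius of convergence is -1/2 + (1/10)*sqrt(65).

No rational of total degree below 7 reproduces all 9 coefficients; solving the [1/6] Pade equations on them gives f(n) = (11*n/14 - 1/11)/((n**2 - 10/7)*(n**2 - n - 2/5)**2), whose expansion matches every shown term.
Denominator factor (n**2 - n - 2/5)^2: discriminant 13/5, real irrational roots 1/2 + (1/10)*sqrt(65) and 1/2 - (1/10)*sqrt(65); poles of order 2, moduli 1/2 + (1/10)*sqrt(65) and -1/2 + (1/10)*sqrt(65).
Denominator factor (n**2 - 10/7): discriminant 40/7, real irrational roots (1/7)*sqrt(70) and -(1/7)*sqrt(70); poles of order 1, moduli (1/7)*sqrt(70) and (1/7)*sqrt(70).
The radius of convergence is the smallest modulus among the singular points: -1/2 + (1/10)*sqrt(65).


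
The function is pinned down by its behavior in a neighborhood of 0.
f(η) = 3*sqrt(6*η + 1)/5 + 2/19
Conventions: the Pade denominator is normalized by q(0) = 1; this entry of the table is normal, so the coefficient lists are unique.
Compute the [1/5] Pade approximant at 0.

The Pade approximant has numerator coefficients [67/95, 647364440691/176047791370]; denominator coefficients [1, 4932513675/1853134646, -2747244789/926567323, 23246578071/3706269292, -110151439515/7412538584, 440888978691/14825077168].

Taylor coefficients needed (expand at 0): a_0 = 67/95, a_1 = 9/5, a_2 = -27/10, a_3 = 81/10, a_4 = -243/8, a_5 = 5103/40, a_6 = -45927/80.
Write the denominator as Q(η) = 1 + q1*η + q2*η^2 + q3*η^3 + q4*η^4 + q5*η^5. Requiring Q*f - P = O(η^7) with deg P <= 1 kills the coefficients of η^2..η^6 in Q*f:
  η^2: a_2 + q1*a_1 + q2*a_0 = 0, i.e. -27/10 + (9/5)*q1 + (67/95)*q2 = 0.
  η^3: a_3 + q1*a_2 + q2*a_1 + q3*a_0 = 0, i.e. 81/10 + (-27/10)*q1 + (9/5)*q2 + (67/95)*q3 = 0.
  η^4: a_4 + q1*a_3 + q2*a_2 + q3*a_1 + q4*a_0 = 0, i.e. -243/8 + (81/10)*q1 + (-27/10)*q2 + (9/5)*q3 + (67/95)*q4 = 0.
  η^5: a_5 + q1*a_4 + q2*a_3 + q3*a_2 + q4*a_1 + q5*a_0 = 0, i.e. 5103/40 + (-243/8)*q1 + (81/10)*q2 + (-27/10)*q3 + (9/5)*q4 + (67/95)*q5 = 0.
  η^6: a_6 + q1*a_5 + q2*a_4 + q3*a_3 + q4*a_2 + q5*a_1 = 0, i.e. -45927/80 + (5103/40)*q1 + (-243/8)*q2 + (81/10)*q3 + (-27/10)*q4 + (9/5)*q5 = 0.
Solving this linear system: q1 = 4932513675/1853134646, q2 = -2747244789/926567323, q3 = 23246578071/3706269292, q4 = -110151439515/7412538584, q5 = 440888978691/14825077168.
The numerator is Q*f truncated at degree 1: P0 = a_0 = 67/95; P1 = a_1 + q1*a_0 = 647364440691/176047791370.


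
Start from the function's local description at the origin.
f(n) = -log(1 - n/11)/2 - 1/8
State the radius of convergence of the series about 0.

Branch term (-1/2)*log(1 - n/(11)): its argument vanishes at n = 11, a logarithmic branch point, modulus 11.
The radius of convergence is the smallest modulus among the singular points: 11.

The radius of convergence is 11.


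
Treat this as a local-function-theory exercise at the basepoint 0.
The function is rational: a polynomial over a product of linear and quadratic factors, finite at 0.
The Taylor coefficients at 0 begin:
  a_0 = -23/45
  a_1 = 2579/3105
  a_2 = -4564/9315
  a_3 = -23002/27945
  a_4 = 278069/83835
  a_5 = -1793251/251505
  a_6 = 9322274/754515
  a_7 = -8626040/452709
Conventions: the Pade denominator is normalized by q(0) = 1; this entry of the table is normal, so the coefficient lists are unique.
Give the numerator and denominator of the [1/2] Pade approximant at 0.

Taylor coefficients needed (read off): a_0 = -23/45, a_1 = 2579/3105, a_2 = -4564/9315, a_3 = -23002/27945.
Write the denominator as Q(λ) = 1 + q1*λ + q2*λ^2. Requiring Q*f - P = O(λ^4) with deg P <= 1 kills the coefficients of λ^2..λ^3 in Q*f:
  λ^2: a_2 + q1*a_1 + q2*a_0 = 0, i.e. -4564/9315 + (2579/3105)*q1 + (-23/45)*q2 = 0.
  λ^3: a_3 + q1*a_2 + q2*a_1 = 0, i.e. -23002/27945 + (-4564/9315)*q1 + (2579/3105)*q2 = 0.
Solving this linear system: q1 = 2659846/1412295, q2 = 989534/470765.
The numerator is Q*f truncated at degree 1: P0 = a_0 = -23/45; P1 = a_1 + q1*a_0 = -21439511/162413925.

The Pade approximant has numerator coefficients [-23/45, -21439511/162413925]; denominator coefficients [1, 2659846/1412295, 989534/470765].


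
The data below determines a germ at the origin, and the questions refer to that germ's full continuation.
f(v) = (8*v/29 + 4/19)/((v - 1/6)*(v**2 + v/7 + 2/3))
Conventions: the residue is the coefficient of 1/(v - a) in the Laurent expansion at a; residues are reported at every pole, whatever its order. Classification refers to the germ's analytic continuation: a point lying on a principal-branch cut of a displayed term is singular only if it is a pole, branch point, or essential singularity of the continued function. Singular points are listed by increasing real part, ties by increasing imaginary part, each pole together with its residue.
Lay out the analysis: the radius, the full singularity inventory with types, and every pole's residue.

Radius of convergence at 0: 1/6.
At (-1/14) - ((1/42)*sqrt(1167))*i: a pole of order 1; residue (-17808/99731) + ((133224/38795359)*sqrt(1167))*i.
At (-1/14) + ((1/42)*sqrt(1167))*i: a pole of order 1; residue (-17808/99731) - ((133224/38795359)*sqrt(1167))*i.
At 1/6: a pole of order 1; residue 35616/99731.


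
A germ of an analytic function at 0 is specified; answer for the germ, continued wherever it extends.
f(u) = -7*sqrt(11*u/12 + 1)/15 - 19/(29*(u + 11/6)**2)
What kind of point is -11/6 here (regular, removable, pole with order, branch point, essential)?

The denominator factor u + 11/6 vanishes at -11/6 and appears to the power 2; the numerator there equals -19/29, nonzero, and no other factor vanishes.
The branch terms are analytic at this point.
Hence a pole whose order is the multiplicity, 2.

The point is a pole of order 2.


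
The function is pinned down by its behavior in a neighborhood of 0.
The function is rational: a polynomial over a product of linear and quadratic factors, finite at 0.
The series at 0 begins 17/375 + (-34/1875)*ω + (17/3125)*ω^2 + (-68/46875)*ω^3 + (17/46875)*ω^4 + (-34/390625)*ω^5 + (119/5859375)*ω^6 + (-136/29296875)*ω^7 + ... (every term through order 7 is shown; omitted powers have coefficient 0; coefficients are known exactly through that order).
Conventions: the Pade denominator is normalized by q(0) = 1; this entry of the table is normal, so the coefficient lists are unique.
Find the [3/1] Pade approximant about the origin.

Taylor coefficients needed (read off): a_0 = 17/375, a_1 = -34/1875, a_2 = 17/3125, a_3 = -68/46875, a_4 = 17/46875.
Write the denominator as Q(ω) = 1 + q1*ω. Requiring Q*f - P = O(ω^5) with deg P <= 3 kills the coefficients of ω^4..ω^4 in Q*f:
  ω^4: a_4 + q1*a_3 = 0, i.e. 17/46875 + (-68/46875)*q1 = 0.
Solving this linear system: q1 = 1/4.
The numerator is Q*f truncated at degree 3: P0 = a_0 = 17/375; P1 = a_1 + q1*a_0 = -17/2500; P2 = a_2 + q1*a_1 = 17/18750; P3 = a_3 + q1*a_2 = -17/187500.

The Pade approximant has numerator coefficients [17/375, -17/2500, 17/18750, -17/187500]; denominator coefficients [1, 1/4].


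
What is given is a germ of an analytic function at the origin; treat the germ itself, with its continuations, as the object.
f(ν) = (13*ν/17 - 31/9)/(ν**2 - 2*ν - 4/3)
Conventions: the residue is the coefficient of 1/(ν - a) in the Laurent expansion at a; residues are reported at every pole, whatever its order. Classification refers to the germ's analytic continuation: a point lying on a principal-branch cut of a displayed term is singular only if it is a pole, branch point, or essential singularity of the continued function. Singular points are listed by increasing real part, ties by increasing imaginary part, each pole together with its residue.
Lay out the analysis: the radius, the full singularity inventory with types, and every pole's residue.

Radius of convergence at 0: -1 + (1/3)*sqrt(21).
At 1 - (1/3)*sqrt(21): a pole of order 1; residue 13/34 + (205/1071)*sqrt(21).
At 1 + (1/3)*sqrt(21): a pole of order 1; residue 13/34 - (205/1071)*sqrt(21).

Denominator factor (ν**2 - 2*ν - 4/3): discriminant 28/3, real irrational roots 1 + (1/3)*sqrt(21) and 1 - (1/3)*sqrt(21); poles of order 1, moduli 1 + (1/3)*sqrt(21) and -1 + (1/3)*sqrt(21).
The radius of convergence is the smallest modulus among the singular points: -1 + (1/3)*sqrt(21).
The factor ν**2 - 2*ν - 4/3 splits as (ν - a)(ν - a') with a = 1 - (1/3)*sqrt(21), a' = 1 + (1/3)*sqrt(21). At the order-1 pole a set g(ν) = (ν - a)*f(ν) = [13*ν/17 - 31/9] / (ν - a').
Simple pole: residue = g(a) at a = 1 - (1/3)*sqrt(21), which is 13/34 + (205/1071)*sqrt(21).
The factor ν**2 - 2*ν - 4/3 splits as (ν - a)(ν - a') with a = 1 + (1/3)*sqrt(21), a' = 1 - (1/3)*sqrt(21). At the order-1 pole a set g(ν) = (ν - a)*f(ν) = [13*ν/17 - 31/9] / (ν - a').
Simple pole: residue = g(a) at a = 1 + (1/3)*sqrt(21), which is 13/34 - (205/1071)*sqrt(21).
List the singular points by increasing real part (a conjugate pair: the negative imaginary part first).


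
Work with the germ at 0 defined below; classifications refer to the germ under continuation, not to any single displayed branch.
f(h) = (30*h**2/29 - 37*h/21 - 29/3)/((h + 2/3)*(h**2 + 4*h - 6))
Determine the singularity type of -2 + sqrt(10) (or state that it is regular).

The denominator factor h**2 + 4*h - 6 vanishes at -2 + sqrt(10) and appears to the power 1; the numerator there equals 1693/203 - (3593/609)*sqrt(10), nonzero, and no other factor vanishes.
Hence a pole whose order is the multiplicity, 1.

The point is a pole of order 1.


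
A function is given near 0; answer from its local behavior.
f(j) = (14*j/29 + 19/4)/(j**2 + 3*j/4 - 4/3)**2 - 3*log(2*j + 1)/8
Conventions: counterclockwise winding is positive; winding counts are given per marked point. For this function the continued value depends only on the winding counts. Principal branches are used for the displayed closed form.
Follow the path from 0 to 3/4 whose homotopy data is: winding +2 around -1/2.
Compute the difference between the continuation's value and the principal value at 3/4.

Continued minus principal equals -(3/2)*pi*i.

The rational part is single-valued and drops out of the difference; each branch term changes only by its own monodromy.
(-3/8)*log(1 - j/(-1/2)): each positive loop around -1/2 adds 2*pi*i to the log, so winding +2 contributes (-3/8)*(2)*2*pi*i = -(3/2)*pi*i.
Summing the contributions at j = 3/4 gives -(3/2)*pi*i.


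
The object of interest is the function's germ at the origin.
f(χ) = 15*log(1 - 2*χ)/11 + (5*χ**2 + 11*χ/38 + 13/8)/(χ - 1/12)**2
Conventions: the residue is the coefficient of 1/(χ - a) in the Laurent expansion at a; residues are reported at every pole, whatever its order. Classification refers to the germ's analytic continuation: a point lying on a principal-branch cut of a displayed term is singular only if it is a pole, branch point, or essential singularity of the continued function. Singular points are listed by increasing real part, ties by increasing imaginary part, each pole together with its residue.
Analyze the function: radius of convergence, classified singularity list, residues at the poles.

Radius of convergence at 0: 1/12.
At 1/12: a pole of order 2; residue 64/57.
At 1/2: a logarithmic branch point.

Denominator factor (χ - 1/12)^2: pole of order 2 at 1/12, modulus 1/12.
Branch term (15/11)*log(1 - χ/(1/2)): its argument vanishes at χ = 1/2, a logarithmic branch point, modulus 1/2.
The radius of convergence is the smallest modulus among the singular points: 1/12.
The branch term is analytic at 1/12 and contributes nothing to the residue; only the rational part matters.
At the order-2 pole 1/12 set g(χ) = (χ - (1/12))^2*(rational part) = 5*χ**2 + 11*χ/38 + 13/8.
Order-2 pole: residue = g'(a); g'(1/12) = 64/57, so the residue is 64/57.
List the singular points by increasing real part (a conjugate pair: the negative imaginary part first).


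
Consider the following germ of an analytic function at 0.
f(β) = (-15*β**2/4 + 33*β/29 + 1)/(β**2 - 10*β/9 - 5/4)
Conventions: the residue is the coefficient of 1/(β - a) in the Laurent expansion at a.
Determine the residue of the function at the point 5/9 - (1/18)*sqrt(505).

The factor β**2 - 10*β/9 - 5/4 splits as (β - a)(β - a') with a = 5/9 - (1/18)*sqrt(505), a' = 5/9 + (1/18)*sqrt(505). At the order-1 pole a set g(β) = (β - a)*f(β) = [-15*β**2/4 + 33*β/29 + 1] / (β - a').
Simple pole: residue = g(a) at a = 5/9 - (1/18)*sqrt(505), which is -527/348 + (67277/702960)*sqrt(505).

The residue is -527/348 + (67277/702960)*sqrt(505).


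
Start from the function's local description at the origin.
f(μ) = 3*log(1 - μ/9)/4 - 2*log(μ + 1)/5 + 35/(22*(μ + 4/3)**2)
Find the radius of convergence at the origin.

Denominator factor (μ + 4/3)^2: pole of order 2 at -4/3, modulus 4/3.
Branch term (-2/5)*log(1 - μ/(-1)): its argument vanishes at μ = -1, a logarithmic branch point, modulus 1.
Branch term (3/4)*log(1 - μ/(9)): its argument vanishes at μ = 9, a logarithmic branch point, modulus 9.
The radius of convergence is the smallest modulus among the singular points: 1.

The radius of convergence is 1.


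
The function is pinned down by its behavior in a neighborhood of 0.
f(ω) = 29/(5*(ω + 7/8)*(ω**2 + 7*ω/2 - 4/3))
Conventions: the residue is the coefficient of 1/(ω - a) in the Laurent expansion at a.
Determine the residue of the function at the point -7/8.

The residue is -5568/3485.

At the order-1 pole -7/8 set g(ω) = (ω - (-7/8))*f(ω) = 29/(5*(ω**2 + 7*ω/2 - 4/3)).
Simple pole: residue = g(a) at a = -7/8, which is -5568/3485.


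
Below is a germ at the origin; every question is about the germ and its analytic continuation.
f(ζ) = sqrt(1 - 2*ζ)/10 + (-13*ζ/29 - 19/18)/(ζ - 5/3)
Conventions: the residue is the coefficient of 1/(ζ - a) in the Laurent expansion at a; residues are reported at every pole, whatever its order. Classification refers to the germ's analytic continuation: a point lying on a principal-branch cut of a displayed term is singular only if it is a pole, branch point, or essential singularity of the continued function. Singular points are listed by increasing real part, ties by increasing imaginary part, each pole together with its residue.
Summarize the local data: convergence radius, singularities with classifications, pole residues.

Radius of convergence at 0: 1/2.
At 1/2: an algebraic (square-root) branch point.
At 5/3: a pole of order 1; residue -941/522.

Denominator factor (ζ - 5/3): pole of order 1 at 5/3, modulus 5/3.
Branch term (1/10)*sqrt(1 - ζ/(1/2)): its argument vanishes at ζ = 1/2, a square-root branch point, modulus 1/2.
The radius of convergence is the smallest modulus among the singular points: 1/2.
The branch term is analytic at 5/3 and contributes nothing to the residue; only the rational part matters.
At the order-1 pole 5/3 set g(ζ) = (ζ - (5/3))*(rational part) = -13*ζ/29 - 19/18.
Simple pole: residue = g(a) at a = 5/3, which is -941/522.
List the singular points by increasing real part (a conjugate pair: the negative imaginary part first).


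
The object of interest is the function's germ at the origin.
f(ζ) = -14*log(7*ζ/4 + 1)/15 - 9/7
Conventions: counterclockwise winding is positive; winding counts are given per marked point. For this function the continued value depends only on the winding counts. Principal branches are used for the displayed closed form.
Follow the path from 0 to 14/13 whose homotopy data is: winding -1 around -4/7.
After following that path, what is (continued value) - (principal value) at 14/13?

Continued minus principal equals (28/15)*pi*i.

The rational part is single-valued and drops out of the difference; each branch term changes only by its own monodromy.
(-14/15)*log(1 - ζ/(-4/7)): each positive loop around -4/7 adds 2*pi*i to the log, so winding -1 contributes (-14/15)*(-1)*2*pi*i = (28/15)*pi*i.
Summing the contributions at ζ = 14/13 gives (28/15)*pi*i.


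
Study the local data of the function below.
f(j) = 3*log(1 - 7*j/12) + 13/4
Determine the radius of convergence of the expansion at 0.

Branch term (3)*log(1 - j/(12/7)): its argument vanishes at j = 12/7, a logarithmic branch point, modulus 12/7.
The radius of convergence is the smallest modulus among the singular points: 12/7.

The radius of convergence is 12/7.


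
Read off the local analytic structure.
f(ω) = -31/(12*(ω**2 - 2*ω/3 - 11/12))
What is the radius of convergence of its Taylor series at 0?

Denominator factor (ω**2 - 2*ω/3 - 11/12): discriminant 37/9, real irrational roots 1/3 + (1/6)*sqrt(37) and 1/3 - (1/6)*sqrt(37); poles of order 1, moduli 1/3 + (1/6)*sqrt(37) and -1/3 + (1/6)*sqrt(37).
The radius of convergence is the smallest modulus among the singular points: -1/3 + (1/6)*sqrt(37).

The radius of convergence is -1/3 + (1/6)*sqrt(37).


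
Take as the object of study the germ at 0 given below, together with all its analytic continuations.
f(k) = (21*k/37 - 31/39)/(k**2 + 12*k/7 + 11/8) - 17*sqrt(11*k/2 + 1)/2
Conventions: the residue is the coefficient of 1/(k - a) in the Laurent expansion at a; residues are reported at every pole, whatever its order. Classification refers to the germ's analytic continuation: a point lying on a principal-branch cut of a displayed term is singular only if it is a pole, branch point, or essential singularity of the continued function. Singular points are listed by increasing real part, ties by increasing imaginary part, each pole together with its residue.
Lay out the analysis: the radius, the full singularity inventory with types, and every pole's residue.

Denominator factor (k**2 + 12*k/7 + 11/8): discriminant -251/98, complex-conjugate roots (-6/7) + ((1/28)*sqrt(502))*i and (-6/7) - ((1/28)*sqrt(502))*i; poles of order 1, moduli (1/4)*sqrt(22) and (1/4)*sqrt(22).
Branch term (-17/2)*sqrt(1 - k/(-2/11)): its argument vanishes at k = -2/11, a square-root branch point, modulus 2/11.
The radius of convergence is the smallest modulus among the singular points: 2/11.
The branch term is analytic at (-6/7) - ((1/28)*sqrt(502))*i and contributes nothing to the residue; only the rational part matters.
The factor k**2 + 12*k/7 + 11/8 splits as (k - a)(k - a') with a = (-6/7) - ((1/28)*sqrt(502))*i, a' = (-6/7) + ((1/28)*sqrt(502))*i. At the order-1 pole a set g(k) = (k - a)*(rational part) = [21*k/37 - 31/39] / (k - a').
Simple pole: residue = g(a) at a = (-6/7) - ((1/28)*sqrt(502))*i, which is (21/74) - ((12943/362193)*sqrt(502))*i.
The branch term is analytic at (-6/7) + ((1/28)*sqrt(502))*i and contributes nothing to the residue; only the rational part matters.
The factor k**2 + 12*k/7 + 11/8 splits as (k - a)(k - a') with a = (-6/7) + ((1/28)*sqrt(502))*i, a' = (-6/7) - ((1/28)*sqrt(502))*i. At the order-1 pole a set g(k) = (k - a)*(rational part) = [21*k/37 - 31/39] / (k - a').
Simple pole: residue = g(a) at a = (-6/7) + ((1/28)*sqrt(502))*i, which is (21/74) + ((12943/362193)*sqrt(502))*i.
List the singular points by increasing real part (a conjugate pair: the negative imaginary part first).

Radius of convergence at 0: 2/11.
At (-6/7) - ((1/28)*sqrt(502))*i: a pole of order 1; residue (21/74) - ((12943/362193)*sqrt(502))*i.
At (-6/7) + ((1/28)*sqrt(502))*i: a pole of order 1; residue (21/74) + ((12943/362193)*sqrt(502))*i.
At -2/11: an algebraic (square-root) branch point.


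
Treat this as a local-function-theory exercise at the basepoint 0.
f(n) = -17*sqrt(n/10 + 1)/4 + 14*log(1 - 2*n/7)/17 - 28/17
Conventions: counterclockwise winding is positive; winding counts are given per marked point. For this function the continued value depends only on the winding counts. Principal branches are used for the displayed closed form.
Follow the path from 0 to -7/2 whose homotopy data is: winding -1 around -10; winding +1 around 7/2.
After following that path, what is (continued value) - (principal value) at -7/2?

The rational part is single-valued and drops out of the difference; each branch term changes only by its own monodromy.
(-17/4)*sqrt(1 - n/(-10)): winding -1 is odd, the square root flips sign, contributing -2*(-17/4)*sqrt(1 - (-7/2)/(-10)) = -2*(-17/4)*sqrt(13/20) = (17/20)*sqrt(65).
(14/17)*log(1 - n/(7/2)): each positive loop around 7/2 adds 2*pi*i to the log, so winding +1 contributes (14/17)*(1)*2*pi*i = (28/17)*pi*i.
Summing the contributions at n = -7/2 gives ((17/20)*sqrt(65)) + ((28/17)*pi)*i.

Continued minus principal equals ((17/20)*sqrt(65)) + ((28/17)*pi)*i.


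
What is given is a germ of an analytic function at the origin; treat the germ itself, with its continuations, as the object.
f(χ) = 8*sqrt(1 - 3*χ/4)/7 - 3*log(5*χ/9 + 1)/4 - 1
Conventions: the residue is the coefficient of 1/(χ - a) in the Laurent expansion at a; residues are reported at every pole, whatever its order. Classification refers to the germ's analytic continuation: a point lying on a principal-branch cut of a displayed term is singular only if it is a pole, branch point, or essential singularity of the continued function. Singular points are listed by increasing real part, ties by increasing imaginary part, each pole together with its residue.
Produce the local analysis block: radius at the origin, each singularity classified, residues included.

Radius of convergence at 0: 4/3.
At -9/5: a logarithmic branch point.
At 4/3: an algebraic (square-root) branch point.

Branch term (-3/4)*log(1 - χ/(-9/5)): its argument vanishes at χ = -9/5, a logarithmic branch point, modulus 9/5.
Branch term (8/7)*sqrt(1 - χ/(4/3)): its argument vanishes at χ = 4/3, a square-root branch point, modulus 4/3.
The radius of convergence is the smallest modulus among the singular points: 4/3.
List the singular points by increasing real part (a conjugate pair: the negative imaginary part first).


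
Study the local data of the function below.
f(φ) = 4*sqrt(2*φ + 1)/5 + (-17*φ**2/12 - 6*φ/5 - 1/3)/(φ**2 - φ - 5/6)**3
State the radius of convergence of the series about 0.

The radius of convergence is 1/2.

Denominator factor (φ**2 - φ - 5/6)^3: discriminant 13/3, real irrational roots 1/2 + (1/6)*sqrt(39) and 1/2 - (1/6)*sqrt(39); poles of order 3, moduli 1/2 + (1/6)*sqrt(39) and -1/2 + (1/6)*sqrt(39).
Branch term (4/5)*sqrt(1 - φ/(-1/2)): its argument vanishes at φ = -1/2, a square-root branch point, modulus 1/2.
The radius of convergence is the smallest modulus among the singular points: 1/2.


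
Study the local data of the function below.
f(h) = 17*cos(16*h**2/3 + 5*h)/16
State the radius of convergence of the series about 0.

The radius of convergence is infinite.

The factor cos(16*h**2/3 + 5*h) is entire and contributes no finite singular point.
The polynomial part has no poles.
No finite singular points: the Taylor series at 0 converges everywhere.


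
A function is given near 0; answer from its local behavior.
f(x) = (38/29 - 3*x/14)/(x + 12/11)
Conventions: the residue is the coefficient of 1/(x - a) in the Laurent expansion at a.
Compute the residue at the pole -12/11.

The residue is 3448/2233.

At the order-1 pole -12/11 set g(x) = (x - (-12/11))*f(x) = 38/29 - 3*x/14.
Simple pole: residue = g(a) at a = -12/11, which is 3448/2233.


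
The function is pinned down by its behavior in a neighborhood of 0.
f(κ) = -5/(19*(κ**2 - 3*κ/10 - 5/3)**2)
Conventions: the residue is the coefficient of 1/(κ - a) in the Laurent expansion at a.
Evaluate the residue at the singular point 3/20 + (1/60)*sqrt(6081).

The factor κ**2 - 3*κ/10 - 5/3 splits as (κ - a)(κ - a') with a = 3/20 + (1/60)*sqrt(6081), a' = 3/20 - (1/60)*sqrt(6081). At the order-2 pole a set g(κ) = (κ - a)^2*f(κ) = [-5/19] / (κ - a')^2.
Order-2 pole: residue = g'(a); g'(3/20 + (1/60)*sqrt(6081)) = (30000/78065851)*sqrt(6081), so the residue is (30000/78065851)*sqrt(6081).

The residue is (30000/78065851)*sqrt(6081).


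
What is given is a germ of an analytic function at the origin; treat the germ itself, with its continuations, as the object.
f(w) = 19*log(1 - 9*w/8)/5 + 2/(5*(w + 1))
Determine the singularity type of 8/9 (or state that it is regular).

The point is a logarithmic branch point.

The term (19/5)*log(1 - w/(8/9)) has argument 1 - 8/9/(8/9) = 0 at 8/9: a logarithmic (infinitely-sheeted) branch point; the remaining terms are analytic or single-valued there.


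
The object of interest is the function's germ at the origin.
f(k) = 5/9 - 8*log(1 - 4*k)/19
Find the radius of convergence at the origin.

The radius of convergence is 1/4.

Branch term (-8/19)*log(1 - k/(1/4)): its argument vanishes at k = 1/4, a logarithmic branch point, modulus 1/4.
The radius of convergence is the smallest modulus among the singular points: 1/4.


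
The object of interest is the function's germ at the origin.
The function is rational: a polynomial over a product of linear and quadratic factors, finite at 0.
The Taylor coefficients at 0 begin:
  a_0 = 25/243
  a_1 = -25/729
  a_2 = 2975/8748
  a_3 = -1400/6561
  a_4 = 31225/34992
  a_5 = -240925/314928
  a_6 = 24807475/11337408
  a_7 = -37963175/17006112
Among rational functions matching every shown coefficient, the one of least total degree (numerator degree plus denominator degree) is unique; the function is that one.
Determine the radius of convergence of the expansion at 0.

No rational of total degree below 5 reproduces all 8 coefficients; solving the [0/5] Pade equations on them gives f(ω) = -1/(9*(ω - 3/4)*(ω**2 - ω - 6/5)**2), whose expansion matches every shown term.
Denominator factor (ω - 3/4): pole of order 1 at 3/4, modulus 3/4.
Denominator factor (ω**2 - ω - 6/5)^2: discriminant 29/5, real irrational roots 1/2 + (1/10)*sqrt(145) and 1/2 - (1/10)*sqrt(145); poles of order 2, moduli 1/2 + (1/10)*sqrt(145) and -1/2 + (1/10)*sqrt(145).
The radius of convergence is the smallest modulus among the singular points: -1/2 + (1/10)*sqrt(145).

The radius of convergence is -1/2 + (1/10)*sqrt(145).


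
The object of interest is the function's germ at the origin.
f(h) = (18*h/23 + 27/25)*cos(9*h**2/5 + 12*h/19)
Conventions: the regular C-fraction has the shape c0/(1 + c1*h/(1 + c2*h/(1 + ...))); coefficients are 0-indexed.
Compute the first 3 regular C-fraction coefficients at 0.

The regular C-fraction coefficients are [27/25, -50/69, 622646/622725].

Taylor coefficients (expand at 0): a_0 = 27/25, a_1 = 18/23, a_2 = -1944/9025.
c0 = a_0 = 27/25. Peel one level at a time: if S = 1 + c*h/S' with S'(0) = 1, then c is the h-coefficient of S and S' = c*h/(S - 1).
S_1 = c0/f = 1 + (-50/69)*h + (1245292/1718721)*h^2 + ...; c1 = -50/69.
S_2 = c1*h/(S_1 - 1) = 1 + (622646/622725)*h + ...; c2 = 622646/622725.


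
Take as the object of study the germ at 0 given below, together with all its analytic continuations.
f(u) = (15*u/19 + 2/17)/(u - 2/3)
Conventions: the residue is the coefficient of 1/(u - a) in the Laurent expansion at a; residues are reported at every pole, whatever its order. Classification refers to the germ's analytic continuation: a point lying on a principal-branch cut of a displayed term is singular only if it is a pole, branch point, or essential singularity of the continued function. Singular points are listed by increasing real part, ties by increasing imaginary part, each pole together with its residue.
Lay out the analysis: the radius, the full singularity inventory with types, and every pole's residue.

Denominator factor (u - 2/3): pole of order 1 at 2/3, modulus 2/3.
The radius of convergence is the smallest modulus among the singular points: 2/3.
At the order-1 pole 2/3 set g(u) = (u - (2/3))*f(u) = 15*u/19 + 2/17.
Simple pole: residue = g(a) at a = 2/3, which is 208/323.

Radius of convergence at 0: 2/3.
At 2/3: a pole of order 1; residue 208/323.


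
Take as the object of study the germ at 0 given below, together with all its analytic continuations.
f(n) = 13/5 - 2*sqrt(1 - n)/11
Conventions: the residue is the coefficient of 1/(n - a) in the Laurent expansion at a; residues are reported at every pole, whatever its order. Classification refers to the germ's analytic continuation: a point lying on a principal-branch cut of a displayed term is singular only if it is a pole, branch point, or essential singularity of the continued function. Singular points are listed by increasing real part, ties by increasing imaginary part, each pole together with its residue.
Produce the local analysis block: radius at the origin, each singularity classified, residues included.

Radius of convergence at 0: 1.
At 1: an algebraic (square-root) branch point.

Branch term (-2/11)*sqrt(1 - n/(1)): its argument vanishes at n = 1, a square-root branch point, modulus 1.
The radius of convergence is the smallest modulus among the singular points: 1.


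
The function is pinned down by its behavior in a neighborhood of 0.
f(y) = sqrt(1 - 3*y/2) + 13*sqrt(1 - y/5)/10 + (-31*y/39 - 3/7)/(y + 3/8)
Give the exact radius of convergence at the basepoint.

The radius of convergence is 3/8.

Denominator factor (y + 3/8): pole of order 1 at -3/8, modulus 3/8.
Branch term (13/10)*sqrt(1 - y/(5)): its argument vanishes at y = 5, a square-root branch point, modulus 5.
Branch term (1)*sqrt(1 - y/(2/3)): its argument vanishes at y = 2/3, a square-root branch point, modulus 2/3.
The radius of convergence is the smallest modulus among the singular points: 3/8.


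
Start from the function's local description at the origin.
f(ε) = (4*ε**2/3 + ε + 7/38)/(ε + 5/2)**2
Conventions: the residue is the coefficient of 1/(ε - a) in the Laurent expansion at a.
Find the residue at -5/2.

At the order-2 pole -5/2 set g(ε) = (ε - (-5/2))^2*f(ε) = 4*ε**2/3 + ε + 7/38.
Order-2 pole: residue = g'(a); g'(-5/2) = -17/3, so the residue is -17/3.

The residue is -17/3.


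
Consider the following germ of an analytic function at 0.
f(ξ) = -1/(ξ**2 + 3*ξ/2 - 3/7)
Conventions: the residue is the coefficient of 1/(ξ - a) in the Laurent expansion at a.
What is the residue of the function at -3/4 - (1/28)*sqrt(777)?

The factor ξ**2 + 3*ξ/2 - 3/7 splits as (ξ - a)(ξ - a') with a = -3/4 - (1/28)*sqrt(777), a' = -3/4 + (1/28)*sqrt(777). At the order-1 pole a set g(ξ) = (ξ - a)*f(ξ) = [-1] / (ξ - a').
Simple pole: residue = g(a) at a = -3/4 - (1/28)*sqrt(777), which is (2/111)*sqrt(777).

The residue is (2/111)*sqrt(777).


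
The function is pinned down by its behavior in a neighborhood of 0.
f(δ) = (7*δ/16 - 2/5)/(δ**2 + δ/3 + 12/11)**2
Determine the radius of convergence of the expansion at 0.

The radius of convergence is (2/11)*sqrt(33).

Denominator factor (δ**2 + δ/3 + 12/11)^2: discriminant -421/99, complex-conjugate roots (-1/6) + ((1/66)*sqrt(4631))*i and (-1/6) - ((1/66)*sqrt(4631))*i; poles of order 2, moduli (2/11)*sqrt(33) and (2/11)*sqrt(33).
The radius of convergence is the smallest modulus among the singular points: (2/11)*sqrt(33).


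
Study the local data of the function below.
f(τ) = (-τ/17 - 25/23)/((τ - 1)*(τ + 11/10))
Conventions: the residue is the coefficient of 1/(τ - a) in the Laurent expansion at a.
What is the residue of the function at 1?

The residue is -640/1173.

At the order-1 pole 1 set g(τ) = (τ - (1))*f(τ) = (-τ/17 - 25/23)/(τ + 11/10).
Simple pole: residue = g(a) at a = 1, which is -640/1173.


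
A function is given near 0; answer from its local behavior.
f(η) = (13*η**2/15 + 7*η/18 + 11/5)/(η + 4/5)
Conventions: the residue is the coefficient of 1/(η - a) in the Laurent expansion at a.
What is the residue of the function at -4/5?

At the order-1 pole -4/5 set g(η) = (η - (-4/5))*f(η) = 13*η**2/15 + 7*η/18 + 11/5.
Simple pole: residue = g(a) at a = -4/5, which is 2749/1125.

The residue is 2749/1125.


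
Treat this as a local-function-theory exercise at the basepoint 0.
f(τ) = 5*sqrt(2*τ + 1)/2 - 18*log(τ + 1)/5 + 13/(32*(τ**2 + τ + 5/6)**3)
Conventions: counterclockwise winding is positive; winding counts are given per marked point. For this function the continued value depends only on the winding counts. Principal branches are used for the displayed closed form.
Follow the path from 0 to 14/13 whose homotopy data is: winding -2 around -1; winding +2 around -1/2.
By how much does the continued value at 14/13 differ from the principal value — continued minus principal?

The rational part is single-valued and drops out of the difference; each branch term changes only by its own monodromy.
(5/2)*sqrt(1 - τ/(-1/2)): winding +2 is even, the square root returns to the same sheet, contribution 0.
(-18/5)*log(1 - τ/(-1)): each positive loop around -1 adds 2*pi*i to the log, so winding -2 contributes (-18/5)*(-2)*2*pi*i = (72/5)*pi*i.
Summing the contributions at τ = 14/13 gives (72/5)*pi*i.

Continued minus principal equals (72/5)*pi*i.


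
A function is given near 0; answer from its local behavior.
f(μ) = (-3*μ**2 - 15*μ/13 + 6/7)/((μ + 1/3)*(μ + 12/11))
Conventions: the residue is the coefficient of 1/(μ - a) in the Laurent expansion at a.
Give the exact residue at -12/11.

At the order-1 pole -12/11 set g(μ) = (μ - (-12/11))*f(μ) = (-3*μ**2 - 15*μ/13 + 6/7)/(μ + 1/3).
Simple pole: residue = g(a) at a = -12/11, which is 48042/25025.

The residue is 48042/25025.


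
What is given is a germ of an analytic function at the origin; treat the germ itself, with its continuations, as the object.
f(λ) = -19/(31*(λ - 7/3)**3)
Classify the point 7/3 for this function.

The point is a pole of order 3.

The denominator factor λ - 7/3 vanishes at 7/3 and appears to the power 3; the numerator there equals -19/31, nonzero, and no other factor vanishes.
Hence a pole whose order is the multiplicity, 3.


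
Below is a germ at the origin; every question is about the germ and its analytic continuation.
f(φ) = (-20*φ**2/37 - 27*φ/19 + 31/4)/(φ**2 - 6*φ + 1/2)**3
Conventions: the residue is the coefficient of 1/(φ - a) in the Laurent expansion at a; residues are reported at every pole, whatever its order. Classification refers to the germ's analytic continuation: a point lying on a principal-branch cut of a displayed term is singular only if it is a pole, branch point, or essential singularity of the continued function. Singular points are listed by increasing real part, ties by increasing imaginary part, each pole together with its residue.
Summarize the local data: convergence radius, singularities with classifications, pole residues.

Radius of convergence at 0: 3 - (1/2)*sqrt(34).
At 3 - (1/2)*sqrt(34): a pole of order 3; residue -(35/1493552)*sqrt(34).
At 3 + (1/2)*sqrt(34): a pole of order 3; residue (35/1493552)*sqrt(34).


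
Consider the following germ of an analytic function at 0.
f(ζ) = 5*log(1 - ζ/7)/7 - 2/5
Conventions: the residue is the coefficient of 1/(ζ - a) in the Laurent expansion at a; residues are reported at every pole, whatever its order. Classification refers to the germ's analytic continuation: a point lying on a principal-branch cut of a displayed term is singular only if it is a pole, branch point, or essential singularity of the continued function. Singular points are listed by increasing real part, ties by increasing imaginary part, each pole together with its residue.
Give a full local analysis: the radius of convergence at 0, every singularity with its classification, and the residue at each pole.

Branch term (5/7)*log(1 - ζ/(7)): its argument vanishes at ζ = 7, a logarithmic branch point, modulus 7.
The radius of convergence is the smallest modulus among the singular points: 7.

Radius of convergence at 0: 7.
At 7: a logarithmic branch point.


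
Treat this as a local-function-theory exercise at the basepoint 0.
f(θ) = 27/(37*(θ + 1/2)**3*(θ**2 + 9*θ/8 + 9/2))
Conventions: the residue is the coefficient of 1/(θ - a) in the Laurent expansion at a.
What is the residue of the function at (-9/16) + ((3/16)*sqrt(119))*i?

The residue is (230688/11128231) - ((231264/1324259489)*sqrt(119))*i.

The factor θ**2 + 9*θ/8 + 9/2 splits as (θ - a)(θ - a') with a = (-9/16) + ((3/16)*sqrt(119))*i, a' = (-9/16) - ((3/16)*sqrt(119))*i. At the order-1 pole a set g(θ) = (θ - a)*f(θ) = [27/(37*(θ + 1/2)**3)] / (θ - a').
Simple pole: residue = g(a) at a = (-9/16) + ((3/16)*sqrt(119))*i, which is (230688/11128231) - ((231264/1324259489)*sqrt(119))*i.


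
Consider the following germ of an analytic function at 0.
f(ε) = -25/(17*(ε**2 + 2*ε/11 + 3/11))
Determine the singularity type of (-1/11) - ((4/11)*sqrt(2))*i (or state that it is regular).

The denominator factor ε**2 + 2*ε/11 + 3/11 vanishes at (-1/11) - ((4/11)*sqrt(2))*i and appears to the power 1; the numerator there equals -25/17, nonzero, and no other factor vanishes.
Hence a pole whose order is the multiplicity, 1.

The point is a pole of order 1.


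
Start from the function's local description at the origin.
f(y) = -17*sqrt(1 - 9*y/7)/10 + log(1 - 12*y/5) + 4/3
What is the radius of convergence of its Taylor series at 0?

Branch term (-17/10)*sqrt(1 - y/(7/9)): its argument vanishes at y = 7/9, a square-root branch point, modulus 7/9.
Branch term (1)*log(1 - y/(5/12)): its argument vanishes at y = 5/12, a logarithmic branch point, modulus 5/12.
The radius of convergence is the smallest modulus among the singular points: 5/12.

The radius of convergence is 5/12.
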